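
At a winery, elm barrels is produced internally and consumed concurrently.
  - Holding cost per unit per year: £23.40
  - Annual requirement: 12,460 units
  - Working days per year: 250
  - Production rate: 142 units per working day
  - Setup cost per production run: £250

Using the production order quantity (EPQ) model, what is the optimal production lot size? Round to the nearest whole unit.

d = 12,460/250 = 49.8400 units/day;  effective holding cost H(1 − d/p) = 23.4·(1 − 49.8400/142) = 15.18693
Q* = √(2DS / H_eff) = √(2·12,460·250 / 15.18693) ≈ 640.49

640 units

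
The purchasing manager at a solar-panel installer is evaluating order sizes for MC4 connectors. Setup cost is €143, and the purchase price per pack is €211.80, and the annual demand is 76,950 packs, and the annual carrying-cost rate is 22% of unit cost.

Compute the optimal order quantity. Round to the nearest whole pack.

687 packs

H = i·C = 0.22 × €211.8 = €46.5960 per pack-year
EOQ = √(2DS/H) = √(2 × 76,950 × 143 / 46.596)
    = √(472,308.78) ≈ 687.25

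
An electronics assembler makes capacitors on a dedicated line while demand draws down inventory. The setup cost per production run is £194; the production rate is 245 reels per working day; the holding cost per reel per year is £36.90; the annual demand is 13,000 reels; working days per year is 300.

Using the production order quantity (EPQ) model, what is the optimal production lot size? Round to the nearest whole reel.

408 reels

d = 13,000/300 = 43.3333 reels/day;  effective holding cost H(1 − d/p) = 36.9·(1 − 43.3333/245) = 30.37347
Q* = √(2DS / H_eff) = √(2·13,000·194 / 30.37347) ≈ 407.51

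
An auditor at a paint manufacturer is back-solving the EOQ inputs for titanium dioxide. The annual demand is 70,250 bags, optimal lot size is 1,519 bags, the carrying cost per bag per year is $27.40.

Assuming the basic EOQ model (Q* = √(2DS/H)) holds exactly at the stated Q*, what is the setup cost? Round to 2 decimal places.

EOQ relation: Q² = 2DS/H, so rearrange for the unknown.
S = Q²H / (2D) = 1,519² × 27.4 / (2 × 70,250) = 449.9765

$449.98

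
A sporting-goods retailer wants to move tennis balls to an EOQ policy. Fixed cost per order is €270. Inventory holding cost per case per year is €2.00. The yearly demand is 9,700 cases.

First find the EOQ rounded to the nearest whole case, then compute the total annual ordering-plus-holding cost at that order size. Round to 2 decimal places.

€3,236.67

EOQ = √(2DS/H) = √(2 × 9,700 × 270 / 2)
    = √(2,619,000.00) ≈ 1,618.33 → Q = 1,618 cases
Ordering: D/Q × S = 9,700/1,618 × €270 = €1,618.67
Holding:  Q/2 × H = 1,618/2 × €2 = €1,618.00
Total = €1,618.67 + €1,618.00 = €3,236.67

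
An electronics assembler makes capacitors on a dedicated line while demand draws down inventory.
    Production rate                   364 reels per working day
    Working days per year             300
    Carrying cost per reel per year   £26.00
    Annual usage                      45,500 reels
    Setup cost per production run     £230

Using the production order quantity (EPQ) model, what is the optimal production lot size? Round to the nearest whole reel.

Daily demand d = 45,500/300 = 151.667; p = 364; 1 − d/p = 0.58333
EPQ = √(2DS / (H(1 − d/p)))
    = √(2 × 45,500 × 230 / (26 × 0.58333)) ≈ 1,174.73

1,175 reels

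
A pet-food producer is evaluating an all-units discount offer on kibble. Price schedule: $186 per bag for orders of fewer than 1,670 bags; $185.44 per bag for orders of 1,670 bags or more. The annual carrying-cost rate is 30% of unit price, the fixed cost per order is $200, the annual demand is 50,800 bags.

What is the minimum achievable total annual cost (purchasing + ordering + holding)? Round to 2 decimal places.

$9,472,888.55

H₁ = 30%×$186 = $55.8000;  H₂ = 30%×$185.44 = $55.6320
EOQ₁ = √(2×50,800×200/55.8000) = 603.45  (< 1,670, feasible at tier 1)
EOQ₂ = √(2×50,800×200/55.6320) = 604.37  (< 1,670 → use Q = 1,670 at tier-2 price)
TC(tier 1 (EOQ₁), Q≈603.5) = $9,482,472.78
TC(tier 2, Q≈1,670.0) = $9,472,888.55
Minimum at tier 2: $9,472,888.55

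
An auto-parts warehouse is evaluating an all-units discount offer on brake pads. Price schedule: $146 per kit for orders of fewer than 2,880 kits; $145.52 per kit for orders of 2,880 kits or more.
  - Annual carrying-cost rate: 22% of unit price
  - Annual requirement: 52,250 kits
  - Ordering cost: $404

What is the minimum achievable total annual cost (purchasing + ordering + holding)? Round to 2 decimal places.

H₁ = 22%×$146 = $32.1200;  H₂ = 22%×$145.52 = $32.0144
EOQ₁ = √(2×52,250×404/32.1200) = 1,146.47  (< 2,880, feasible at tier 1)
EOQ₂ = √(2×52,250×404/32.0144) = 1,148.35  (< 2,880 → use Q = 2,880 at tier-2 price)
TC(tier 1 (EOQ₁), Q≈1,146.5) = $7,665,324.48
TC(tier 2, Q≈2,880.0) = $7,656,850.25
Minimum at tier 2: $7,656,850.25

$7,656,850.25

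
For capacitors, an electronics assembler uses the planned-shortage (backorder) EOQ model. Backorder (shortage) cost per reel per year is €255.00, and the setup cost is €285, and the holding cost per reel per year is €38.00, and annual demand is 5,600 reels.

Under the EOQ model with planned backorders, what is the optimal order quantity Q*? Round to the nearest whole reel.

Basic EOQ = √(2·5,600·285/38) = 289.828
Backorder adjustment √((H+b)/b) = √((38+255)/255) = 1.0719
Q* = 289.828 × 1.0719 ≈ 310.67

311 reels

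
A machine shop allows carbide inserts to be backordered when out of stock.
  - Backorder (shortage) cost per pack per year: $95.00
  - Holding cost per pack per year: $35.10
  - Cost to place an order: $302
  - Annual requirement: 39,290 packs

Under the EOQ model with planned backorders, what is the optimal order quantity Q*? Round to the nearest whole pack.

962 packs

Basic EOQ = √(2·39,290·302/35.1) = 822.254
Backorder adjustment √((H+b)/b) = √((35.1+95)/95) = 1.1702
Q* = 822.254 × 1.1702 ≈ 962.24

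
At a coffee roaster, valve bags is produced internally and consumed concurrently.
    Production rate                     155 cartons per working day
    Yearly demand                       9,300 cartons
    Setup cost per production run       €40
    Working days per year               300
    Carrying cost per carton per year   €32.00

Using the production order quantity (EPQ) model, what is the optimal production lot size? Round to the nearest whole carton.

d = 9,300/300 = 31.0000 cartons/day;  effective holding cost H(1 − d/p) = 32·(1 − 31.0000/155) = 25.60000
Q* = √(2DS / H_eff) = √(2·9,300·40 / 25.60000) ≈ 170.48

170 cartons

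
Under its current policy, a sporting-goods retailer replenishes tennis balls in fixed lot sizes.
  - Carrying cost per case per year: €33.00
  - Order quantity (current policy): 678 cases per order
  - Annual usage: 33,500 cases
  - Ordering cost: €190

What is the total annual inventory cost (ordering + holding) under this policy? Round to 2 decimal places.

Orders/yr = 33,500/678 = 49.410; ordering cost = 49.410 × €190 = €9,387.91
Average inventory = 678/2 = 339; holding cost = 339 × €33 = €11,187.00
Total = €9,387.91 + €11,187.00 = €20,574.91

€20,574.91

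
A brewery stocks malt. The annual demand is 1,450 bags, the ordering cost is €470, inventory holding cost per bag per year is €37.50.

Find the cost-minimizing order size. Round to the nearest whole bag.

2DS/H = 2·1,450·470/37.5 = 36,346.67
EOQ = √36,346.67 ≈ 190.65

191 bags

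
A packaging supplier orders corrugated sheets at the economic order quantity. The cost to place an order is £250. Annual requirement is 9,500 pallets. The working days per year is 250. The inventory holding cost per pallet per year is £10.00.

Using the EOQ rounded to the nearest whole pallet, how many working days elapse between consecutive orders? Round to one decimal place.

EOQ = √(2DS/H) = √(2 × 9,500 × 250 / 10)
    = √(475,000.00) ≈ 689.20 → Q = 689 pallets
Days between orders = 250 / (D/Q) = 250 / 13.788 ≈ 18.132

18.1 days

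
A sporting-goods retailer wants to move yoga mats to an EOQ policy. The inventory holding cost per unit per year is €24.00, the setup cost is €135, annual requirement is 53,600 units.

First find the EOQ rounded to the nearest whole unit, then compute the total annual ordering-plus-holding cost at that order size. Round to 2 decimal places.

Q* = √(2·D·S / H) = √(2·53,600·135 / 24) = √603,000.0 ≈ 776.53 → Q = 777 units
Annual ordering cost = (D/Q)·S = (53,600/777) × 135 = €9,312.74
Annual holding cost  = (Q/2)·H = (777/2) × 24 = €9,324.00
Total = €9,312.74 + €9,324.00 = €18,636.74

€18,636.74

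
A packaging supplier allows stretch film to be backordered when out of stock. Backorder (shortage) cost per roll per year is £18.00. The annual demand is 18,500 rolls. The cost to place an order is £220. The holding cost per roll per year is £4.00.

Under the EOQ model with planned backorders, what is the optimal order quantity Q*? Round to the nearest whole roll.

Basic EOQ = √(2·18,500·220/4) = 1,426.534
Backorder adjustment √((H+b)/b) = √((4+18)/18) = 1.1055
Q* = 1,426.534 × 1.1055 ≈ 1,577.09

1,577 rolls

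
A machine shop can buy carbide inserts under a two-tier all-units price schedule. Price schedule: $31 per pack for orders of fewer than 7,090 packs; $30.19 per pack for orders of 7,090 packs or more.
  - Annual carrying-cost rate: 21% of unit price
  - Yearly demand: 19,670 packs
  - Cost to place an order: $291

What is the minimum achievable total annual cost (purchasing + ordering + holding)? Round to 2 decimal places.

$617,119.58

H₁ = 21%×$31 = $6.5100;  H₂ = 21%×$30.19 = $6.3399
EOQ₁ = √(2×19,670×291/6.5100) = 1,326.09  (< 7,090, feasible at tier 1)
EOQ₂ = √(2×19,670×291/6.3399) = 1,343.76  (< 7,090 → use Q = 7,090 at tier-2 price)
TC(tier 1 (EOQ₁), Q≈1,326.1) = $618,402.85
TC(tier 2, Q≈7,090.0) = $617,119.58
Minimum at tier 2: $617,119.58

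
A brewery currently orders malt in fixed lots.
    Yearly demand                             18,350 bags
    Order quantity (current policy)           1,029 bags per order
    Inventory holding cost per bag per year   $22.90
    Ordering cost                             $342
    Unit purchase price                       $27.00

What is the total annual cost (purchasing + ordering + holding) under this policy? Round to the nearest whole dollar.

$513,331

Ordering: D/Q × S = 18,350/1,029 × $342 = $6,098.83
Holding:  Q/2 × H = 1,029/2 × $22.9 = $11,782.05
Purchase cost = D·C = 18,350 × 27 = $495,450.00
Total = $6,098.83 + $11,782.05 + $495,450.00 = $513,330.88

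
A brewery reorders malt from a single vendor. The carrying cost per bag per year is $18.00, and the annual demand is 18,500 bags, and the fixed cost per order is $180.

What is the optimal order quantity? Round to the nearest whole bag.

608 bags

EOQ = √(2DS/H) = √(2 × 18,500 × 180 / 18)
    = √(370,000.00) ≈ 608.28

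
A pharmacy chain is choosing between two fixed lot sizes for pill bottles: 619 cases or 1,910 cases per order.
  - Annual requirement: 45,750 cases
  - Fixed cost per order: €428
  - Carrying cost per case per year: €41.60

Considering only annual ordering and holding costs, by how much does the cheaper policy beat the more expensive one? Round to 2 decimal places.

€5,471.35

For each Q, cost = (D/Q)·S + (Q/2)·H.
TC(619) = (45,750/619)×428 + (619/2)×41.6 = €44,508.48
TC(1,910) = (45,750/1,910)×428 + (1,910/2)×41.6 = €49,979.83
Lots of 619 are cheaper by €5,471.35.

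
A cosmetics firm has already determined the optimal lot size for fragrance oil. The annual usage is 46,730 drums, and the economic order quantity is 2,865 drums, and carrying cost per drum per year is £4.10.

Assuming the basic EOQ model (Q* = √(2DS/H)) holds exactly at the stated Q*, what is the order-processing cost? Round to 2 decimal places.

£360.09

From Q* = √(2DS/H) ⇒ Q*² = 2DS/H.
S = Q²H / (2D) = 2,865² × 4.1 / (2 × 46,730) = 360.0869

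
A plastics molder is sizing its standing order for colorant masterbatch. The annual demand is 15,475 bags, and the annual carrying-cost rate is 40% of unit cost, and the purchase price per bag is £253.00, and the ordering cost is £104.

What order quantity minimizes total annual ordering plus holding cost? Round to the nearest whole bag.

H = i·C = 0.4 × £253 = £101.2000 per bag-year
Q* = √(2·D·S / H) = √(2·15,475·104 / 101.2) = √31,806.3 ≈ 178.34

178 bags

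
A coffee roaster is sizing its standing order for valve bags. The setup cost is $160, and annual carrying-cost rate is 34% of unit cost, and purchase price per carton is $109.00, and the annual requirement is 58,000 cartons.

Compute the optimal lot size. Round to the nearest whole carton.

Holding cost per carton per year: H = 34% × $109 = $37.0600
Optimal lot size Q* = (2 × 58,000 × $160 / $37.06)^½ ≈ 707.68

708 cartons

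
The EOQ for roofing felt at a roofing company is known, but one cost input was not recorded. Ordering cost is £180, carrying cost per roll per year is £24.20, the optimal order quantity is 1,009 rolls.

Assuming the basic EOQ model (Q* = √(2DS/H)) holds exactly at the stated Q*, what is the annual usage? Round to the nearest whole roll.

EOQ relation: Q² = 2DS/H, so rearrange for the unknown.
D = Q²H / (2S) = 1,009² × 24.2 / (2 × 180) = 68,437.67

68,438 rolls per year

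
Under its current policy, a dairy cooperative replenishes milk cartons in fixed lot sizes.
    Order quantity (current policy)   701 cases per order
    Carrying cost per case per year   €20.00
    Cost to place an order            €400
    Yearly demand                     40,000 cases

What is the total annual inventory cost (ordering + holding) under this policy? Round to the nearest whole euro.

€29,835

Orders/yr = 40,000/701 = 57.061; ordering cost = 57.061 × €400 = €22,824.54
Average inventory = 701/2 = 350.5; holding cost = 350.5 × €20 = €7,010.00
Total = €22,824.54 + €7,010.00 = €29,834.54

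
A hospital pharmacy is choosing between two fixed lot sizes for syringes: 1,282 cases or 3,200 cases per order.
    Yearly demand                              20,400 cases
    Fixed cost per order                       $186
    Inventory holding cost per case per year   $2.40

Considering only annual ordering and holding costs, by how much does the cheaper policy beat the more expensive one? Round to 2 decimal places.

TC(Q) = (D/Q)S + (Q/2)H
TC(1,282) = (20,400/1,282)×186 + (1,282/2)×2.4 = $4,498.15
TC(3,200) = (20,400/3,200)×186 + (3,200/2)×2.4 = $5,025.75
|ΔTC| = |$4,498.15 − $5,025.75| = $527.60

$527.60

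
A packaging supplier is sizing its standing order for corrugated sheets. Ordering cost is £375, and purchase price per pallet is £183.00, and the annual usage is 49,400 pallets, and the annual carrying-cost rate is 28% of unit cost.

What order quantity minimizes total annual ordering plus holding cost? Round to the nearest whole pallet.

850 pallets

H = i·C = 0.28 × £183 = £51.2400 per pallet-year
Q* = √(2·D·S / H) = √(2·49,400·375 / 51.24) = √723,067.9 ≈ 850.33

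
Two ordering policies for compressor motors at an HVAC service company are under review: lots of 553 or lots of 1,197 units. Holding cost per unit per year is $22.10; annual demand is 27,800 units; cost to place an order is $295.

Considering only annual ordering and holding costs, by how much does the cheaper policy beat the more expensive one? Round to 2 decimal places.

$862.52

For each Q, cost = (D/Q)·S + (Q/2)·H.
TC(553) = (27,800/553)×295 + (553/2)×22.1 = $20,940.67
TC(1,197) = (27,800/1,197)×295 + (1,197/2)×22.1 = $20,078.14
|ΔTC| = |$20,940.67 − $20,078.14| = $862.52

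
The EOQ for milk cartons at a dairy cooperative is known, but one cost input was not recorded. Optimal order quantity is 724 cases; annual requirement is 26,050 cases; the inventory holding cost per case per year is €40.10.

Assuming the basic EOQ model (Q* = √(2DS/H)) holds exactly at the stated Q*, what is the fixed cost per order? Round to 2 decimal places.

€403.44

EOQ relation: Q² = 2DS/H, so rearrange for the unknown.
S = Q²H / (2D) = 724² × 40.1 / (2 × 26,050) = 403.4445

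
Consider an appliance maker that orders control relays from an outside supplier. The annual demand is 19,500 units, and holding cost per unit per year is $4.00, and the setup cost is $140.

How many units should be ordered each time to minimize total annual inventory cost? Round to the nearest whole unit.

1,168 units

EOQ = √(2DS/H) = √(2 × 19,500 × 140 / 4)
    = √(1,365,000.00) ≈ 1,168.33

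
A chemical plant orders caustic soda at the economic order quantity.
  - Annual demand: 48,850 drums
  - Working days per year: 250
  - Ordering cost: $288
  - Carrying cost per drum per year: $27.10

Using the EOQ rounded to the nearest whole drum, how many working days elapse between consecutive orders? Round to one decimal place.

EOQ = √(2DS/H) = √(2 × 48,850 × 288 / 27.1)
    = √(1,038,287.82) ≈ 1,018.96 → Q = 1,019 drums
Days between orders = 250 / (D/Q) = 250 / 47.939 ≈ 5.215

5.2 days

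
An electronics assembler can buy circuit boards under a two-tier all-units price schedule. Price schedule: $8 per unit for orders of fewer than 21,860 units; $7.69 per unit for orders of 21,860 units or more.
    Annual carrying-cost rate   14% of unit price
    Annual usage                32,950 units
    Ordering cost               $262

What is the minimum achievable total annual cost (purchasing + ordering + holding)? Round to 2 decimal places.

$265,547.66

H₁ = 14%×$8 = $1.1200;  H₂ = 14%×$7.69 = $1.0766
EOQ₁ = √(2×32,950×262/1.1200) = 3,926.31  (< 21,860, feasible at tier 1)
EOQ₂ = √(2×32,950×262/1.0766) = 4,004.66  (< 21,860 → use Q = 21,860 at tier-2 price)
TC(tier 1 (EOQ₁), Q≈3,926.3) = $267,997.46
TC(tier 2, Q≈21,860.0) = $265,547.66
Minimum at tier 2: $265,547.66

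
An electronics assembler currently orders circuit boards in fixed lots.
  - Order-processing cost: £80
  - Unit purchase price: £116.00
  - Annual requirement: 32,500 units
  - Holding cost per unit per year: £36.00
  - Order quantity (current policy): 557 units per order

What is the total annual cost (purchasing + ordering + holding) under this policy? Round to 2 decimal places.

Ordering: D/Q × S = 32,500/557 × £80 = £4,667.86
Holding:  Q/2 × H = 557/2 × £36 = £10,026.00
Purchase cost = D·C = 32,500 × 116 = £3,770,000.00
Total = £4,667.86 + £10,026.00 + £3,770,000.00 = £3,784,693.86

£3,784,693.86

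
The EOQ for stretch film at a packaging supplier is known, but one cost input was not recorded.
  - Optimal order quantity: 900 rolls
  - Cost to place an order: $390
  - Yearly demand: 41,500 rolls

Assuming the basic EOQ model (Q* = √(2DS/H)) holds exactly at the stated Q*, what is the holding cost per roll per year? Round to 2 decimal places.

From Q* = √(2DS/H) ⇒ Q*² = 2DS/H.
H = 2DS / Q² = 2 × 41,500 × 390 / 900² = 39.9630

$39.96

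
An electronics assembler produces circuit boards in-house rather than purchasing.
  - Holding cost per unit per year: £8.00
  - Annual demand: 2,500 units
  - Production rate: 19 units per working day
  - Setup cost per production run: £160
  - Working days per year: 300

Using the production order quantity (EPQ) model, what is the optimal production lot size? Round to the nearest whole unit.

Daily demand d = 2,500/300 = 8.333; p = 19; 1 − d/p = 0.56140
EPQ = √(2DS / (H(1 − d/p)))
    = √(2 × 2,500 × 160 / (8 × 0.56140)) ≈ 422.05

422 units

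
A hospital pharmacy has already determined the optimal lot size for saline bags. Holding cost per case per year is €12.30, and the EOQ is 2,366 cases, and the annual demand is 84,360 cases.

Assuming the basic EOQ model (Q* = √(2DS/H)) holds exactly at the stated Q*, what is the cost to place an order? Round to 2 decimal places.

€408.10

EOQ relation: Q² = 2DS/H, so rearrange for the unknown.
S = Q²H / (2D) = 2,366² × 12.3 / (2 × 84,360) = 408.1013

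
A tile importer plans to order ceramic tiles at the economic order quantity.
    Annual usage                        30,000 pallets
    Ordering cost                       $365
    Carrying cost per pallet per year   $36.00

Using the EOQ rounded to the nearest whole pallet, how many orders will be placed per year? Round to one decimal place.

EOQ = √(2DS/H) = √(2 × 30,000 × 365 / 36)
    = √(608,333.33) ≈ 779.96 → Q = 780
Orders per year = D/Q = 30,000 / 780 = 38.462

38.5 orders per year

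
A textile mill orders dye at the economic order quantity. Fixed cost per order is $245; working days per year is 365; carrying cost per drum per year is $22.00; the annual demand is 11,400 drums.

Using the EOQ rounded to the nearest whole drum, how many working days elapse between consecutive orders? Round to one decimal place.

16.1 days

2DS/H = 2·11,400·245/22 = 253,909.09
EOQ = √253,909.09 ≈ 503.89 → Q = 504 drums
Cycle time = (working days × Q)/D = (365 × 504) / 11,400 = 16.137 days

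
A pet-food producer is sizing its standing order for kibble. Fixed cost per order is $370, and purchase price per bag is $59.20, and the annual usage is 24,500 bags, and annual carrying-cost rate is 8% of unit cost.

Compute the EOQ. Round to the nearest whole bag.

1,957 bags

Carrying cost H = $59.2 × 8% = $4.7360/bag/yr
2DS/H = 2·24,500·370/4.736 = 3,828,125.00
EOQ = √3,828,125.00 ≈ 1,956.56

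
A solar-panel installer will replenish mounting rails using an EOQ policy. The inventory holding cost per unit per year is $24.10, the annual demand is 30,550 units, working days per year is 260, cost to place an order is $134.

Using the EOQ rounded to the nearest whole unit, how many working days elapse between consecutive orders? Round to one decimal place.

EOQ = √(2DS/H) = √(2 × 30,550 × 134 / 24.1)
    = √(339,726.14) ≈ 582.86 → Q = 583 units
Days between orders = 260 / (D/Q) = 260 / 52.401 ≈ 4.962

5.0 days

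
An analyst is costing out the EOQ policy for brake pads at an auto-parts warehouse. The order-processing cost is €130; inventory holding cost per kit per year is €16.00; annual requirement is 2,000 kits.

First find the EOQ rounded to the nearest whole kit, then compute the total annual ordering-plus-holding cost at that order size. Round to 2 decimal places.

€2,884.44

2DS/H = 2·2,000·130/16 = 32,500.00
EOQ = √32,500.00 ≈ 180.28 → Q = 180 kits
Orders/yr = 2,000/180 = 11.111; ordering cost = 11.111 × €130 = €1,444.44
Average inventory = 180/2 = 90; holding cost = 90 × €16 = €1,440.00
Total = €1,444.44 + €1,440.00 = €2,884.44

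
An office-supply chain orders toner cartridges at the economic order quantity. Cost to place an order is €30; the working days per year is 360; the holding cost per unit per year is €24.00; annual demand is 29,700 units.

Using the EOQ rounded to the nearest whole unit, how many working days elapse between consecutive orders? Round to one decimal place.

2DS/H = 2·29,700·30/24 = 74,250.00
EOQ = √74,250.00 ≈ 272.49 → Q = 272 units
Cycle time = (working days × Q)/D = (360 × 272) / 29,700 = 3.297 days

3.3 days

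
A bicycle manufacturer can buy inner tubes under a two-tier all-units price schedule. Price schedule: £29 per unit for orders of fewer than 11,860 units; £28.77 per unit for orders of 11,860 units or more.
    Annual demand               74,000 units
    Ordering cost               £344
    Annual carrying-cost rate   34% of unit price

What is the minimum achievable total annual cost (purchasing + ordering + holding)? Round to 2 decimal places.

H₁ = 34%×£29 = £9.8600;  H₂ = 34%×£28.77 = £9.7818
EOQ₁ = √(2×74,000×344/9.8600) = 2,272.33  (< 11,860, feasible at tier 1)
EOQ₂ = √(2×74,000×344/9.7818) = 2,281.40  (< 11,860 → use Q = 11,860 at tier-2 price)
TC(tier 1 (EOQ₁), Q≈2,272.3) = £2,168,405.19
TC(tier 2, Q≈11,860.0) = £2,189,132.45
Minimum at tier 1 (EOQ₁): £2,168,405.19

£2,168,405.19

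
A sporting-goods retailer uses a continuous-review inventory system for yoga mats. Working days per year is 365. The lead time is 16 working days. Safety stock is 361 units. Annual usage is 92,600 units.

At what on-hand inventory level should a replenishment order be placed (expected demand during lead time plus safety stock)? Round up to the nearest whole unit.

4,421 units

Daily demand d = 92,600 / 365 = 253.699 units/day
Demand during lead time = 253.699 × 16 = 4,059.18
Reorder point = 4,059.18 + 361 = 4,420.18 → round up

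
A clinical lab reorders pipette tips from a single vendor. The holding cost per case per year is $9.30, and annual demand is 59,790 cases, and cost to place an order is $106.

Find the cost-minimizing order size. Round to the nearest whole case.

Optimal lot size Q* = (2 × 59,790 × $106 / $9.3)^½ ≈ 1,167.46

1,167 cases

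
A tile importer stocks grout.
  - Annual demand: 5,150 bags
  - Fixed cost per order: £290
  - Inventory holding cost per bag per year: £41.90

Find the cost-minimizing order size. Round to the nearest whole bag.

267 bags

EOQ = √(2DS/H) = √(2 × 5,150 × 290 / 41.9)
    = √(71,288.78) ≈ 267.00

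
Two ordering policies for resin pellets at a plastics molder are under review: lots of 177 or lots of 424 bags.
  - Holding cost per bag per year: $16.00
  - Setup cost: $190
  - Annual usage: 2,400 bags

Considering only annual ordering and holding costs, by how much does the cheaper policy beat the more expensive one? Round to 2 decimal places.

$475.20

TC(Q) = (D/Q)S + (Q/2)H
TC(177) = (2,400/177)×190 + (177/2)×16 = $3,992.27
TC(424) = (2,400/424)×190 + (424/2)×16 = $4,467.47
Lots of 177 are cheaper by $475.20.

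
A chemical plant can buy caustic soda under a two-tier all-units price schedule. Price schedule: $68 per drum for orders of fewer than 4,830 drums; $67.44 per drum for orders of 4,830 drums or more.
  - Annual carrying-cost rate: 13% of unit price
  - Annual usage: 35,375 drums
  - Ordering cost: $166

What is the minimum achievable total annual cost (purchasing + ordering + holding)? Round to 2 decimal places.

H₁ = 13%×$68 = $8.8400;  H₂ = 13%×$67.44 = $8.7672
EOQ₁ = √(2×35,375×166/8.8400) = 1,152.63  (< 4,830, feasible at tier 1)
EOQ₂ = √(2×35,375×166/8.7672) = 1,157.41  (< 4,830 → use Q = 4,830 at tier-2 price)
TC(tier 1 (EOQ₁), Q≈1,152.6) = $2,415,689.28
TC(tier 2, Q≈4,830.0) = $2,408,078.57
Minimum at tier 2: $2,408,078.57

$2,408,078.57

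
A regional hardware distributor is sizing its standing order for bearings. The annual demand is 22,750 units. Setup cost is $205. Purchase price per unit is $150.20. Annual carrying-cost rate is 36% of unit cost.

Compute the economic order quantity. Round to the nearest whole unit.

415 units

Carrying cost H = $150.2 × 36% = $54.0720/unit/yr
2DS/H = 2·22,750·205/54.072 = 172,501.48
EOQ = √172,501.48 ≈ 415.33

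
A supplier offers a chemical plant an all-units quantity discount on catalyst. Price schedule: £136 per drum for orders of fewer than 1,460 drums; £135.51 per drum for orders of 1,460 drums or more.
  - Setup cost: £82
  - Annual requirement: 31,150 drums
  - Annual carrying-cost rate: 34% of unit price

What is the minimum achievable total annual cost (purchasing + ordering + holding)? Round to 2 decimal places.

H₁ = 34%×£136 = £46.2400;  H₂ = 34%×£135.51 = £46.0734
EOQ₁ = √(2×31,150×82/46.2400) = 332.39  (< 1,460, feasible at tier 1)
EOQ₂ = √(2×31,150×82/46.0734) = 332.99  (< 1,460 → use Q = 1,460 at tier-2 price)
TC(tier 1 (EOQ₁), Q≈332.4) = £4,251,769.50
TC(tier 2, Q≈1,460.0) = £4,256,519.60
Minimum at tier 1 (EOQ₁): £4,251,769.50

£4,251,769.50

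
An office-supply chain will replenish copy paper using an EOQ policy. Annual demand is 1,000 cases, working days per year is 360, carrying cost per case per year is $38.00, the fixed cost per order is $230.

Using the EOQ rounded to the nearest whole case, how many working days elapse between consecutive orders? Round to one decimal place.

39.6 days

Optimal lot size Q* = (2 × 1,000 × $230 / $38)^½ ≈ 110.02 → Q = 110 cases
T = Q/D × 360 days = 110/1,000 × 360 = 39.600 days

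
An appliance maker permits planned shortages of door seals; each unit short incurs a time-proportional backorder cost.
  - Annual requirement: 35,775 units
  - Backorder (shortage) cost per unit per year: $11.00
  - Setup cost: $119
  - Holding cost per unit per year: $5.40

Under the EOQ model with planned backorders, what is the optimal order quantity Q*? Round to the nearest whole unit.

Q* = √(2DS/H) · √((H + b)/b)
   = √(2 × 35,775 × 119 / 5.4) · √((5.4 + 11) / 11)
   = 1,255.687 × 1.2210 ≈ 1,533.23

1,533 units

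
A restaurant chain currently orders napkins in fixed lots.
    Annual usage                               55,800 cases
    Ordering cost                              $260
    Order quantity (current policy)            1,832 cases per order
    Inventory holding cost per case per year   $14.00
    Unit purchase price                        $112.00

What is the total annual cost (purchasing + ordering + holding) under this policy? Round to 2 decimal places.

Annual ordering cost = (D/Q)·S = (55,800/1,832) × 260 = $7,919.21
Annual holding cost  = (Q/2)·H = (1,832/2) × 14 = $12,824.00
Purchase cost = D·C = 55,800 × 112 = $6,249,600.00
Total = $7,919.21 + $12,824.00 + $6,249,600.00 = $6,270,343.21

$6,270,343.21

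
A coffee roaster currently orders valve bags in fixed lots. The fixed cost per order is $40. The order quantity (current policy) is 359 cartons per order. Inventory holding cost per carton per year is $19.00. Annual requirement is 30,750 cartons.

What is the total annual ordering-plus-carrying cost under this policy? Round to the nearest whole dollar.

$6,837

Ordering: D/Q × S = 30,750/359 × $40 = $3,426.18
Holding:  Q/2 × H = 359/2 × $19 = $3,410.50
Total = $3,426.18 + $3,410.50 = $6,836.68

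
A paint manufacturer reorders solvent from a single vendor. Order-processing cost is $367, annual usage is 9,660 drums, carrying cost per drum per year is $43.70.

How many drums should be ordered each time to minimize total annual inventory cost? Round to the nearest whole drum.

2DS/H = 2·9,660·367/43.7 = 162,252.63
EOQ = √162,252.63 ≈ 402.81

403 drums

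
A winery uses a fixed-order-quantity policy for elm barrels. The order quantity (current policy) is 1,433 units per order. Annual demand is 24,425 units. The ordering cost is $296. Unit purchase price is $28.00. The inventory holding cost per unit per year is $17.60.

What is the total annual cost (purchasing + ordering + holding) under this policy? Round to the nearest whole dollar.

$701,556

Orders/yr = 24,425/1,433 = 17.045; ordering cost = 17.045 × $296 = $5,045.22
Average inventory = 1,433/2 = 716.5; holding cost = 716.5 × $17.6 = $12,610.40
Purchase cost = D·C = 24,425 × 28 = $683,900.00
Total = $5,045.22 + $12,610.40 + $683,900.00 = $701,555.62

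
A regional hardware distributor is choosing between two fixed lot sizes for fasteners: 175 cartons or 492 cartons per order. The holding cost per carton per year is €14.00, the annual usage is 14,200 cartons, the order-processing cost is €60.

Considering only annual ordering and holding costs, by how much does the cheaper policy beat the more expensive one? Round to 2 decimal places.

TC(Q) = (D/Q)S + (Q/2)H
TC(175) = (14,200/175)×60 + (175/2)×14 = €6,093.57
TC(492) = (14,200/492)×60 + (492/2)×14 = €5,175.71
|ΔTC| = |€6,093.57 − €5,175.71| = €917.86

€917.86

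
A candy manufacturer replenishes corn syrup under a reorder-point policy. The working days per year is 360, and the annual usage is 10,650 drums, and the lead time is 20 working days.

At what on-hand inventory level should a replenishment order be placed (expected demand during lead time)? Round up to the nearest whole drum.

592 drums

Daily demand d = 10,650 / 360 = 29.583 drums/day
Demand during lead time = 29.583 × 20 = 591.67
Reorder point = 591.67 → round up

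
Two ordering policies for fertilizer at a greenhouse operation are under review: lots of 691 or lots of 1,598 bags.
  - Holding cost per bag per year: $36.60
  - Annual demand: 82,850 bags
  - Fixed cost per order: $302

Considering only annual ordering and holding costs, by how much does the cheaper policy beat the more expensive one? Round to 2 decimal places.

$3,953.80

For each Q, cost = (D/Q)·S + (Q/2)·H.
TC(691) = (82,850/691)×302 + (691/2)×36.6 = $48,854.71
TC(1,598) = (82,850/1,598)×302 + (1,598/2)×36.6 = $44,900.91
Cheaper: Q = 1,598.  Difference = $3,953.80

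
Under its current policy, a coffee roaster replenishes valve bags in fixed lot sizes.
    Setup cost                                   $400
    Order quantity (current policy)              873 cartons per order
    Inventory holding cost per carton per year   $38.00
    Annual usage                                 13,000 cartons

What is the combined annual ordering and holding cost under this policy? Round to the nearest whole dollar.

Orders/yr = 13,000/873 = 14.891; ordering cost = 14.891 × $400 = $5,956.47
Average inventory = 873/2 = 436.5; holding cost = 436.5 × $38 = $16,587.00
Total = $5,956.47 + $16,587.00 = $22,543.47

$22,543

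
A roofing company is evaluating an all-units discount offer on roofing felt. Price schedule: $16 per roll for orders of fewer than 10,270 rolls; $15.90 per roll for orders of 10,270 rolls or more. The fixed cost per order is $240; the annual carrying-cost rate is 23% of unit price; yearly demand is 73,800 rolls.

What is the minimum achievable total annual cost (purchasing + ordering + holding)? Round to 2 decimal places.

$1,192,217.54

H₁ = 23%×$16 = $3.6800;  H₂ = 23%×$15.90 = $3.6570
EOQ₁ = √(2×73,800×240/3.6800) = 3,102.59  (< 10,270, feasible at tier 1)
EOQ₂ = √(2×73,800×240/3.6570) = 3,112.33  (< 10,270 → use Q = 10,270 at tier-2 price)
TC(tier 1 (EOQ₁), Q≈3,102.6) = $1,192,217.54
TC(tier 2, Q≈10,270.0) = $1,193,923.33
Minimum at tier 1 (EOQ₁): $1,192,217.54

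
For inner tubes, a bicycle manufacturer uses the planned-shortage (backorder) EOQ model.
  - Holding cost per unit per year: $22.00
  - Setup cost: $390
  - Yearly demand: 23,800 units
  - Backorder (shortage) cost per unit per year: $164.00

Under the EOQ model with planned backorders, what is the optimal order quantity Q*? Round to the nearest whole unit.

978 units

Q* = √(2DS/H) · √((H + b)/b)
   = √(2 × 23,800 × 390 / 22) · √((22 + 164) / 164)
   = 918.596 × 1.0650 ≈ 978.27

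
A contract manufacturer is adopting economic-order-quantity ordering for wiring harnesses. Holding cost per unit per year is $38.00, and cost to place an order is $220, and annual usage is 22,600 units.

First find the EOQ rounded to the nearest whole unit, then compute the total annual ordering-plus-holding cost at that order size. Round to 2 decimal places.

Optimal lot size Q* = (2 × 22,600 × $220 / $38)^½ ≈ 511.55 → Q = 512 units
Ordering: D/Q × S = 22,600/512 × $220 = $9,710.94
Holding:  Q/2 × H = 512/2 × $38 = $9,728.00
Total = $9,710.94 + $9,728.00 = $19,438.94

$19,438.94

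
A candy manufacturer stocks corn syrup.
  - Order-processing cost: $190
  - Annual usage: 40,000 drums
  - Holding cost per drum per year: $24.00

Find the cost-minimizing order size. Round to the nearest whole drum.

796 drums

EOQ = √(2DS/H) = √(2 × 40,000 × 190 / 24)
    = √(633,333.33) ≈ 795.82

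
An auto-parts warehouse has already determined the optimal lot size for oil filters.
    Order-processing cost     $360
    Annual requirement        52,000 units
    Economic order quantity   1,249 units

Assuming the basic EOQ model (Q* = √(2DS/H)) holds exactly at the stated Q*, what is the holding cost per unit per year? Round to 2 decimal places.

From Q* = √(2DS/H) ⇒ Q*² = 2DS/H.
H = 2DS / Q² = 2 × 52,000 × 360 / 1,249² = 24.0000

$24.00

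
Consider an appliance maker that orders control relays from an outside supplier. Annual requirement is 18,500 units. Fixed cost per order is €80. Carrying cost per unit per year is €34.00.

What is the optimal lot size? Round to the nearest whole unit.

EOQ = √(2DS/H) = √(2 × 18,500 × 80 / 34)
    = √(87,058.82) ≈ 295.06

295 units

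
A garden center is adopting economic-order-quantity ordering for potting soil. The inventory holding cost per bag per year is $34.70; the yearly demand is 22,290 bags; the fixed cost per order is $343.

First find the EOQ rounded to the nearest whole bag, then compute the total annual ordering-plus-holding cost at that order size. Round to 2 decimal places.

2DS/H = 2·22,290·343/34.7 = 440,661.10
EOQ = √440,661.10 ≈ 663.82 → Q = 664 bags
Orders/yr = 22,290/664 = 33.569; ordering cost = 33.569 × $343 = $11,514.26
Average inventory = 664/2 = 332; holding cost = 332 × $34.7 = $11,520.40
Total = $11,514.26 + $11,520.40 = $23,034.66

$23,034.66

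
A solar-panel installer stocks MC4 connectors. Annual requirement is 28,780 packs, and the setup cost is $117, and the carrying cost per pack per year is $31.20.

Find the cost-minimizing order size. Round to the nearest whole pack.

465 packs

Optimal lot size Q* = (2 × 28,780 × $117 / $31.2)^½ ≈ 464.60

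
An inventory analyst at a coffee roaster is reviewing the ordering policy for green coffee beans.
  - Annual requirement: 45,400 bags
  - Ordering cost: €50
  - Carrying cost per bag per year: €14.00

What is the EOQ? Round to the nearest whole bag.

Optimal lot size Q* = (2 × 45,400 × €50 / €14)^½ ≈ 569.46

569 bags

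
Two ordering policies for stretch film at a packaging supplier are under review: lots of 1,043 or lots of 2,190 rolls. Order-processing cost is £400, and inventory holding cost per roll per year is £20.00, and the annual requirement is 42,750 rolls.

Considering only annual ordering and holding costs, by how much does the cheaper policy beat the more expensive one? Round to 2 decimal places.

£2,883.20

For each Q, cost = (D/Q)·S + (Q/2)·H.
TC(1,043) = (42,750/1,043)×400 + (1,043/2)×20 = £26,825.01
TC(2,190) = (42,750/2,190)×400 + (2,190/2)×20 = £29,708.22
Lots of 1,043 are cheaper by £2,883.20.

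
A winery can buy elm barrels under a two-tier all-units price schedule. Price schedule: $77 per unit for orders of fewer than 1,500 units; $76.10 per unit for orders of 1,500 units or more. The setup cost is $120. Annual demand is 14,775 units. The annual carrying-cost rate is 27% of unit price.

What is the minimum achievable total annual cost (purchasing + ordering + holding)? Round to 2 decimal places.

H₁ = 27%×$77 = $20.7900;  H₂ = 27%×$76.10 = $20.5470
EOQ₁ = √(2×14,775×120/20.7900) = 412.99  (< 1,500, feasible at tier 1)
EOQ₂ = √(2×14,775×120/20.5470) = 415.43  (< 1,500 → use Q = 1,500 at tier-2 price)
TC(tier 1 (EOQ₁), Q≈413.0) = $1,146,261.11
TC(tier 2, Q≈1,500.0) = $1,140,969.75
Minimum at tier 2: $1,140,969.75

$1,140,969.75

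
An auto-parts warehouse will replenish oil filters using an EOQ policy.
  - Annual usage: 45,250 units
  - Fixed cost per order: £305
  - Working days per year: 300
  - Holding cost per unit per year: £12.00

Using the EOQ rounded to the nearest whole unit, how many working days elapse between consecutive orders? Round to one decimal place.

10.1 days

Optimal lot size Q* = (2 × 45,250 × £305 / £12)^½ ≈ 1,516.64 → Q = 1,517 units
Days between orders = 300 / (D/Q) = 300 / 29.829 ≈ 10.057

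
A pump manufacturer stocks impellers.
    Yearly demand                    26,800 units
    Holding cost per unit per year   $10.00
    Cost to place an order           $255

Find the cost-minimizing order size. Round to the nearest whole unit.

2DS/H = 2·26,800·255/10 = 1,366,800.00
EOQ = √1,366,800.00 ≈ 1,169.10

1,169 units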